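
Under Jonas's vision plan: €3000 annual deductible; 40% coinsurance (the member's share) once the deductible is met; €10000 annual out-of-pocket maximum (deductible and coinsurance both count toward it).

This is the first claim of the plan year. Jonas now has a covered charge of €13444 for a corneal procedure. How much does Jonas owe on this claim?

Deductible not yet touched, so the first €3000 of the bill goes to the deductible.
The remaining €10444 (= €13444 − €3000) moves to coinsurance.
Coinsurance: €10444 × 40% = €4177.60.
Member responsibility before any cap: €3000 + €4177.60 = €7177.60.
Year-to-date out-of-pocket becomes €0 + €7177.60 = €7177.60, still under the €10000 maximum, so no cap applies.

€7177.60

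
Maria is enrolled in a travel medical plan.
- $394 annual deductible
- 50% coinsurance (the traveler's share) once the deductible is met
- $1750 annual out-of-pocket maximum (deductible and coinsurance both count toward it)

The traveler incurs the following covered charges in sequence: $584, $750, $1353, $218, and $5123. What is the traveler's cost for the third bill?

$676.50

Bill 1, $584: $394 finishes the deductible; $190 goes to coinsurance; traveler's 50% is $95. Cost to traveler: $489. OOP to date $489.
Bill 2, $750: 50% coinsurance on $750 = $375. Cost to traveler: $375. OOP to date $864.
Bill 3, $1353: deductible already satisfied, so traveler's share is 50% × $1353 = $676.50. Cost to traveler: $676.50. OOP to date $1540.50.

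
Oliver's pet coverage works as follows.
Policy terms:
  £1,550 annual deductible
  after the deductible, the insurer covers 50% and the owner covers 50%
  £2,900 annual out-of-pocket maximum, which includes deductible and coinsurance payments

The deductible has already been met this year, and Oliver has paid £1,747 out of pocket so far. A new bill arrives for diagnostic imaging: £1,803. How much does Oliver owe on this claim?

With the deductible met, the entire £1,803 is subject to coinsurance.
Owner's 50% share of £1,803 is £901.50.
Total out-of-pocket so far would be £1,747 + £901.50 = £2,648.50, below the £2,900 cap — no reduction.

£901.50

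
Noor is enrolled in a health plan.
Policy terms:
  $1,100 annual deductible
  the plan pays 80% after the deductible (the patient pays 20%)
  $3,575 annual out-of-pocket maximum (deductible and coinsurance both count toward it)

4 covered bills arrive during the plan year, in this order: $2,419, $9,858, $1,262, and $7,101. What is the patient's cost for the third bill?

$239.60

Bill 1, $2,419: $1,100 to deductible, leaving $1,319; patient's 20% is $263.80. Patient pays $1,363.80; OOP now $1,363.80.
Bill 2, $9,858: 20% coinsurance on $9,858 = $1,971.60. Cost to patient: $1,971.60. OOP to date $3,335.40.
Bill 3, $1,262: deductible met; 20% of $1,262 = $252.40. That would push OOP to $3,587.80, over the $3,575 cap, so patient pays $3,575 − $3,335.40 = $239.60.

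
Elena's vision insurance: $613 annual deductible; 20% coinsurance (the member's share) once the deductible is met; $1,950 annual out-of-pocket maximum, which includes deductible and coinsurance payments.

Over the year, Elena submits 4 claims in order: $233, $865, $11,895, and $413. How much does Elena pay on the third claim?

$1,240

Bill 1, $233: all of it applies to the deductible. Member pays $233; OOP now $233.
Bill 2, $865: deductible takes $380, $485 remains; coinsurance $485 × 20% = $97. Member owes $477 (running OOP $710).
Bill 3, $11,895: deductible met; 20% of $11,895 = $2,379. Adding that to $710 gives $3,089, past the $1,950 cap; member pays only $1,950 − $710 = $1,240.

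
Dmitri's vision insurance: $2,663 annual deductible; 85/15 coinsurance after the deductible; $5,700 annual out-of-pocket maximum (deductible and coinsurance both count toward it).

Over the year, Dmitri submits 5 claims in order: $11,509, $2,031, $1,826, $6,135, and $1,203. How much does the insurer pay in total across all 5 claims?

$17,034.85

Claim 1 — $11,509: $2,663 to deductible, leaving $8,846; coinsurance $8,846 × 15% = $1,326.90. Cost to member: $3,989.90. OOP to date $3,989.90. Insurer: $11,509 − $3,989.90 = $7,519.10.
Claim 2 — $2,031: deductible already satisfied, so member's share is 15% × $2,031 = $304.65. Member pays $304.65; OOP now $4,294.55. Insurer: $2,031 − $304.65 = $1,726.35.
Claim 3 — $1,826: 15% coinsurance on $1,826 = $273.90. Member pays $273.90; OOP now $4,568.45. Insurer: $1,826 − $273.90 = $1,552.10.
Claim 4 — $6,135: 15% coinsurance on $6,135 = $920.25. Member owes $920.25 (running OOP $5,488.70). Plan pays $6,135 − $920.25 = $5,214.75.
Claim 5 — $1,203: 15% coinsurance on $1,203 = $180.45. Member pays $180.45; OOP now $5,669.15. Plan pays $1,203 − $180.45 = $1,022.55.
Insurer total = bills − member's total = $22,704 − $5,669.15 = $17,034.85.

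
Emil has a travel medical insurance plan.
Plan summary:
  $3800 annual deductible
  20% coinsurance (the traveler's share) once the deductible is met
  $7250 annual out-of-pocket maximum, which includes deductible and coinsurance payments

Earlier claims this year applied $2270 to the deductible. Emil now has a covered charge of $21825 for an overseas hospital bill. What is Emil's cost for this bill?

Remaining deductible: $3800 − $2270 = $1530.
After the $1530 deductible portion, $21825 − $1530 = $20295 is subject to coinsurance.
Coinsurance: $20295 × 20% = $4059.
Traveler responsibility before any cap: $1530 + $4059 = $5589.
Year-to-date out-of-pocket would reach $2270 + $5589 = $7859, above the $7250 maximum, so the traveler pays only $7250 − $2270 = $4980.

$4980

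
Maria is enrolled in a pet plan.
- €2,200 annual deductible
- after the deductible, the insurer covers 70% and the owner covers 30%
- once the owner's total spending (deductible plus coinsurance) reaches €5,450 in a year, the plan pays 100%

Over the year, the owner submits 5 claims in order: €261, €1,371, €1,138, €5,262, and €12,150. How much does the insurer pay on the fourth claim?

#1 (€261): all of it applies to the deductible. Owner pays €261; OOP now €261. Plan pays €261 − €261 = €0.
#2 (€1,371): all of it applies to the deductible. Owner pays €1,371; OOP now €1,632. Insurer: €1,371 − €1,371 = €0.
#3 (€1,138): €568 to deductible, leaving €570; 30% of €570 = €171. Owner owes €739 (running OOP €2,371). Plan pays €1,138 − €739 = €399.
#4 (€5,262): deductible already satisfied, so owner's share is 30% × €5,262 = €1,578.60. Owner pays €1,578.60; OOP now €3,949.60. Insurer: €5,262 − €1,578.60 = €3,683.40.

€3,683.40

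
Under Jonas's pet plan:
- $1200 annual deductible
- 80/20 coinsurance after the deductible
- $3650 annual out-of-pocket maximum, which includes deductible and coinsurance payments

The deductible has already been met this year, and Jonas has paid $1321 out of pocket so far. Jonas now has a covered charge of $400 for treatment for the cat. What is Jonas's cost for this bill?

The deductible is already satisfied, so the full bill goes to coinsurance.
20% of $400 = $80 falls to the owner.
Year-to-date out-of-pocket becomes $1321 + $80 = $1401, still under the $3650 maximum, so no cap applies.

$80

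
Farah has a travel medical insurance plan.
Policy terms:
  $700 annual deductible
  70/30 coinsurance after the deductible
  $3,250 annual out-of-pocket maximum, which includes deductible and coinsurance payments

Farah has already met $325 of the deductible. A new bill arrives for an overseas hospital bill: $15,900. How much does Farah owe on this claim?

$2,925

Deductible still to meet: $700 − $325 = $375.
That leaves $15,900 − $375 = $15,525 for coinsurance.
Coinsurance: $15,525 × 30% = $4,657.50.
Traveler responsibility before any cap: $375 + $4,657.50 = $5,032.50.
Adding $5,032.50 to the $325 already spent would give $5,357.50, which exceeds the $3,250 cap; the traveler pays just $3,250 − $325 = $2,925.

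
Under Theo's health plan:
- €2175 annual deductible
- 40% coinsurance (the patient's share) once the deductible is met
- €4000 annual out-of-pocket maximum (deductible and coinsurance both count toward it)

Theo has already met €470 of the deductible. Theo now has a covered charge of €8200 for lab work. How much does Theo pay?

Deductible still to meet: €2175 − €470 = €1705.
The remaining €6495 (= €8200 − €1705) moves to coinsurance.
Patient's 40% share of €6495 is €2598.
So the patient owes €1705 + €2598 = €4303 before any cap.
Year-to-date out-of-pocket would reach €470 + €4303 = €4773, above the €4000 maximum, so the patient pays only €4000 − €470 = €3530.

€3530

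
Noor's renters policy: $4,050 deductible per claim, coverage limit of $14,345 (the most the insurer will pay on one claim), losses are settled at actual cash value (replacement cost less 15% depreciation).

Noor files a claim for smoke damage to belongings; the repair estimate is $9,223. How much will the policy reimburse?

$3,789.55

Actual cash value after 15% depreciation: $9,223 × 85% = $7,839.55.
After the deductible, $7,839.55 − $4,050 = $3,789.55 remains.
$3,789.55 is within the $14,345 limit, so the insurer pays $3,789.55.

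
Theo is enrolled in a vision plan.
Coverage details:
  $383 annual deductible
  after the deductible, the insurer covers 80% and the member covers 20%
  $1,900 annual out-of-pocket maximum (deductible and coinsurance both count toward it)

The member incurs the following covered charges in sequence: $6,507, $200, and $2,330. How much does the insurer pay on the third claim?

$2,077.80

Claim 1 ($6,507): deductible takes $383, $6,124 remains; coinsurance $6,124 × 20% = $1,224.80. Member pays $1,607.80; OOP now $1,607.80. Insurer: $6,507 − $1,607.80 = $4,899.20.
Claim 2 ($200): 20% coinsurance on $200 = $40. Member owes $40 (running OOP $1,647.80). Plan pays $200 − $40 = $160.
Claim 3 ($2,330): deductible already satisfied, so member's share is 20% × $2,330 = $466. Adding that to $1,647.80 gives $2,113.80, past the $1,900 cap; member pays only $1,900 − $1,647.80 = $252.20. Plan pays $2,330 − $252.20 = $2,077.80.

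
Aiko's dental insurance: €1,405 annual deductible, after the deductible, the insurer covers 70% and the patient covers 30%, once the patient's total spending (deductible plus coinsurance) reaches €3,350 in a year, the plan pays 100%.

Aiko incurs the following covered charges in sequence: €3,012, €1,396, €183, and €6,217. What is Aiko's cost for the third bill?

€54.90

Claim 1 — €3,012: €1,405 to deductible, leaving €1,607; coinsurance €1,607 × 30% = €482.10. Patient pays €1,887.10; OOP now €1,887.10.
Claim 2 — €1,396: 30% coinsurance on €1,396 = €418.80. Cost to patient: €418.80. OOP to date €2,305.90.
Claim 3 — €183: 30% coinsurance on €183 = €54.90. Patient pays €54.90; OOP now €2,360.80.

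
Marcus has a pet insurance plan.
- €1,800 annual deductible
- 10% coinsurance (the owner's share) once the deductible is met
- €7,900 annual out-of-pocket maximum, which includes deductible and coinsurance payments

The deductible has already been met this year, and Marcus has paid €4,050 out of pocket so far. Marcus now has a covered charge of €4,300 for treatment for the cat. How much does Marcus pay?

With the deductible met, the entire €4,300 is subject to coinsurance.
Owner's 10% share of €4,300 is €430.
Year-to-date out-of-pocket becomes €4,050 + €430 = €4,480, still under the €7,900 maximum, so no cap applies.

€430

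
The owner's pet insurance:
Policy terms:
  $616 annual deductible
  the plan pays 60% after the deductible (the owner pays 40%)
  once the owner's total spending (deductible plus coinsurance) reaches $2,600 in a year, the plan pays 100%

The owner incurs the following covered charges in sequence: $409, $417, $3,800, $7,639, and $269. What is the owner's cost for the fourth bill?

#1 ($409): fully absorbed by the deductible. Owner pays $409; OOP now $409.
#2 ($417): $207 finishes the deductible; $210 goes to coinsurance; coinsurance $210 × 40% = $84. Owner owes $291 (running OOP $700).
#3 ($3,800): deductible met; 40% of $3,800 = $1,520. Cost to owner: $1,520. OOP to date $2,220.
#4 ($7,639): 40% coinsurance on $7,639 = $3,055.60. OOP would hit $5,275.60 > $2,600, so the cap limits the owner to $2,600 − $2,220 = $380.

$380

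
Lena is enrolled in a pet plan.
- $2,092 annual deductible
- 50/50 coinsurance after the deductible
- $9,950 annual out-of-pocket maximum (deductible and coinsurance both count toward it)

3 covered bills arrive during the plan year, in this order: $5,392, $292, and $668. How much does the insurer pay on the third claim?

#1 ($5,392): deductible takes $2,092, $3,300 remains; 50% of $3,300 = $1,650. Owner pays $3,742; OOP now $3,742. Plan pays $5,392 − $3,742 = $1,650.
#2 ($292): 50% coinsurance on $292 = $146. Owner owes $146 (running OOP $3,888). Plan pays $292 − $146 = $146.
#3 ($668): deductible already satisfied, so owner's share is 50% × $668 = $334. Owner pays $334; OOP now $4,222. Plan pays $668 − $334 = $334.

$334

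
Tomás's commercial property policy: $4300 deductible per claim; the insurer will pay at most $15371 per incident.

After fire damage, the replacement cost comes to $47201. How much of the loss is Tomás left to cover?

After the deductible, $47201 − $4300 = $42901 remains.
The $15371 per-incident cap binds; insurer pays $15371.
The business bears the rest of the original loss: $47201 − $15371 = $31830.

$31830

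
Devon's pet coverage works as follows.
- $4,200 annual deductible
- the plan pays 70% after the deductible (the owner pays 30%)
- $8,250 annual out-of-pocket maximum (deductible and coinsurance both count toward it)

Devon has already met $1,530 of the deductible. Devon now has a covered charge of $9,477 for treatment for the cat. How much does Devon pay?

$4,712.10

$1,530 of the $4,200 deductible is already met, leaving $2,670.
After the $2,670 deductible portion, $9,477 − $2,670 = $6,807 is subject to coinsurance.
30% of $6,807 = $2,042.10 falls to the owner.
So the owner owes $2,670 + $2,042.10 = $4,712.10 before any cap.
Total out-of-pocket so far would be $1,530 + $4,712.10 = $6,242.10, below the $8,250 cap — no reduction.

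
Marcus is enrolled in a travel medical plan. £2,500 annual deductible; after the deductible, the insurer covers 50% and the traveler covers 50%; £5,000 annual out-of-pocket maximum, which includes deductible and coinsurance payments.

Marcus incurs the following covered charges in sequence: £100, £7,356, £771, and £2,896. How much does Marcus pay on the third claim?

£22

Claim 1 — £100: all of it applies to the deductible. Cost to traveler: £100. OOP to date £100.
Claim 2 — £7,356: £2,400 to deductible, leaving £4,956; 50% of £4,956 = £2,478. Traveler owes £4,878 (running OOP £4,978).
Claim 3 — £771: deductible met; 50% of £771 = £385.50. Adding that to £4,978 gives £5,363.50, past the £5,000 cap; traveler pays only £5,000 − £4,978 = £22.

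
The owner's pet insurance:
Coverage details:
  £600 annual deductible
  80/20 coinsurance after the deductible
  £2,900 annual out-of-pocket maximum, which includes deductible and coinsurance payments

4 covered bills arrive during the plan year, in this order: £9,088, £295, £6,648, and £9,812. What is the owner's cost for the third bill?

Bill 1, £9,088: deductible takes £600, £8,488 remains; 20% of £8,488 = £1,697.60. Owner pays £2,297.60; OOP now £2,297.60.
Bill 2, £295: 20% coinsurance on £295 = £59. Owner pays £59; OOP now £2,356.60.
Bill 3, £6,648: deductible met; 20% of £6,648 = £1,329.60. That would push OOP to £3,686.20, over the £2,900 cap, so owner pays £2,900 − £2,356.60 = £543.40.

£543.40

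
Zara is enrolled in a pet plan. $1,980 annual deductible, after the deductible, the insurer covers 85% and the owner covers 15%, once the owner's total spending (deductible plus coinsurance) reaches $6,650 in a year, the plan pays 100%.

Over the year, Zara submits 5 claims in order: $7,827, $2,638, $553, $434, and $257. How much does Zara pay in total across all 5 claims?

Claim 1 — $7,827: deductible takes $1,980, $5,847 remains; 15% of $5,847 = $877.05. Owner pays $2,857.05; OOP now $2,857.05.
Claim 2 — $2,638: 15% coinsurance on $2,638 = $395.70. Cost to owner: $395.70. OOP to date $3,252.75.
Claim 3 — $553: deductible met; 15% of $553 = $82.95. Cost to owner: $82.95. OOP to date $3,335.70.
Claim 4 — $434: deductible already satisfied, so owner's share is 15% × $434 = $65.10. Cost to owner: $65.10. OOP to date $3,400.80.
Claim 5 — $257: deductible already satisfied, so owner's share is 15% × $257 = $38.55. Owner owes $38.55 (running OOP $3,439.35).
Summing the owner's payments: $2,857.05 + $395.70 + $82.95 + $65.10 + $38.55 = $3,439.35.

$3,439.35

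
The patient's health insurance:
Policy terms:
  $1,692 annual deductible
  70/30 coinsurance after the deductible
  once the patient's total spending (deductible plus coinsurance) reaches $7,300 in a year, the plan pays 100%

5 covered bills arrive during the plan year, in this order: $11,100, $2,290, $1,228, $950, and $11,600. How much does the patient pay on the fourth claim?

Bill 1, $11,100: deductible takes $1,692, $9,408 remains; patient's 30% is $2,822.40. Cost to patient: $4,514.40. OOP to date $4,514.40.
Bill 2, $2,290: deductible already satisfied, so patient's share is 30% × $2,290 = $687. Patient pays $687; OOP now $5,201.40.
Bill 3, $1,228: deductible already satisfied, so patient's share is 30% × $1,228 = $368.40. Patient pays $368.40; OOP now $5,569.80.
Bill 4, $950: deductible already satisfied, so patient's share is 30% × $950 = $285. Cost to patient: $285. OOP to date $5,854.80.

$285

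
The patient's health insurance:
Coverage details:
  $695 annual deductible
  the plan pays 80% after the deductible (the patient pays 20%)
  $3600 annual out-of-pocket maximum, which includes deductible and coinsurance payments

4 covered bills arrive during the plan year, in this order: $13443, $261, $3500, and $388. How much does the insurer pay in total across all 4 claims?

$13992

Claim 1 — $13443: $695 to deductible, leaving $12748; coinsurance $12748 × 20% = $2549.60. Patient pays $3244.60; OOP now $3244.60. Plan pays $13443 − $3244.60 = $10198.40.
Claim 2 — $261: deductible already satisfied, so patient's share is 20% × $261 = $52.20. Patient pays $52.20; OOP now $3296.80. Insurer: $261 − $52.20 = $208.80.
Claim 3 — $3500: deductible already satisfied, so patient's share is 20% × $3500 = $700. Adding that to $3296.80 gives $3996.80, past the $3600 cap; patient pays only $3600 − $3296.80 = $303.20. Plan pays $3500 − $303.20 = $3196.80.
Claim 4 — $388: deductible already satisfied, so patient's share is 20% × $388 = $77.60. Adding that to $3600 gives $3677.60, past the $3600 cap; patient pays only $3600 − $3600 = $0. Plan pays $388 − $0 = $388.
Insurer total = bills − patient's total = $17592 − $3600 = $13992.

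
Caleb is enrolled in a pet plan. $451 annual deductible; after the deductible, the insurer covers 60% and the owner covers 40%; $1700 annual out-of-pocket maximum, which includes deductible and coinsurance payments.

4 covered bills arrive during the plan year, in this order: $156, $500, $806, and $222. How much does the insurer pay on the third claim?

$483.60

Claim 1 — $156: all of it applies to the deductible. Owner pays $156; OOP now $156. Insurer: $156 − $156 = $0.
Claim 2 — $500: deductible takes $295, $205 remains; coinsurance $205 × 40% = $82. Owner owes $377 (running OOP $533). Plan pays $500 − $377 = $123.
Claim 3 — $806: deductible already satisfied, so owner's share is 40% × $806 = $322.40. Owner pays $322.40; OOP now $855.40. Insurer: $806 − $322.40 = $483.60.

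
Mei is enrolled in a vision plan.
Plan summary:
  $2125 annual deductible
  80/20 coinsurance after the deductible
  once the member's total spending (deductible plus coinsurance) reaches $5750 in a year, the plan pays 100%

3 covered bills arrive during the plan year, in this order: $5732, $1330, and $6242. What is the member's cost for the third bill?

#1 ($5732): $2125 finishes the deductible; $3607 goes to coinsurance; 20% of $3607 = $721.40. Member owes $2846.40 (running OOP $2846.40).
#2 ($1330): 20% coinsurance on $1330 = $266. Cost to member: $266. OOP to date $3112.40.
#3 ($6242): deductible met; 20% of $6242 = $1248.40. Member owes $1248.40 (running OOP $4360.80).

$1248.40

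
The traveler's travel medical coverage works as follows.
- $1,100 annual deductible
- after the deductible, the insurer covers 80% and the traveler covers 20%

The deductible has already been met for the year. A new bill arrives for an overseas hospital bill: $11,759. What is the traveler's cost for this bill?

$2,351.80

The deductible is already satisfied, so the full bill goes to coinsurance.
20% of $11,759 = $2,351.80 falls to the traveler.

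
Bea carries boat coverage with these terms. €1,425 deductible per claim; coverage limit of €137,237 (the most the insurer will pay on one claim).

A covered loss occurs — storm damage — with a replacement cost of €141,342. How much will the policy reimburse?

After the deductible, €141,342 − €1,425 = €139,917 remains.
The €137,237 per-incident cap binds; insurer pays €137,237.

€137,237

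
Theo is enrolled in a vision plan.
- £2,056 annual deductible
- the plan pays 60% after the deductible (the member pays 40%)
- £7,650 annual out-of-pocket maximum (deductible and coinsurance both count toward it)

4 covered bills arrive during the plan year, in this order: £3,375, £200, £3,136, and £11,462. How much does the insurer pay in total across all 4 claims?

£10,523

#1 (£3,375): £2,056 finishes the deductible; £1,319 goes to coinsurance; coinsurance £1,319 × 40% = £527.60. Member owes £2,583.60 (running OOP £2,583.60). Plan pays £3,375 − £2,583.60 = £791.40.
#2 (£200): deductible met; 40% of £200 = £80. Member pays £80; OOP now £2,663.60. Plan pays £200 − £80 = £120.
#3 (£3,136): 40% coinsurance on £3,136 = £1,254.40. Member owes £1,254.40 (running OOP £3,918). Insurer: £3,136 − £1,254.40 = £1,881.60.
#4 (£11,462): 40% coinsurance on £11,462 = £4,584.80. That would push OOP to £8,502.80, over the £7,650 cap, so member pays £7,650 − £3,918 = £3,732. Plan pays £11,462 − £3,732 = £7,730.
Insurer total = bills − member's total = £18,173 − £7,650 = £10,523.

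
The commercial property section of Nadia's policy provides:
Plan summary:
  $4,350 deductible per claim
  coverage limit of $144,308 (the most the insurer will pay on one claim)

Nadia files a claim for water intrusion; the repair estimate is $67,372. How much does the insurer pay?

$63,022

Less the $4,350 deductible: $67,372 − $4,350 = $63,022.
That's under the $144,308 cap, so the insurer reimburses the full $63,022.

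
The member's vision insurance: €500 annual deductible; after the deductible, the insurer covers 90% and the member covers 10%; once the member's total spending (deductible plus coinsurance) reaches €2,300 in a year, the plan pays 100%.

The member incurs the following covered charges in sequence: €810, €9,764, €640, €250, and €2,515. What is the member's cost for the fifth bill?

€251.50

Claim 1 — €810: €500 to deductible, leaving €310; 10% of €310 = €31. Member owes €531 (running OOP €531).
Claim 2 — €9,764: deductible met; 10% of €9,764 = €976.40. Member pays €976.40; OOP now €1,507.40.
Claim 3 — €640: 10% coinsurance on €640 = €64. Cost to member: €64. OOP to date €1,571.40.
Claim 4 — €250: deductible already satisfied, so member's share is 10% × €250 = €25. Member owes €25 (running OOP €1,596.40).
Claim 5 — €2,515: 10% coinsurance on €2,515 = €251.50. Cost to member: €251.50. OOP to date €1,847.90.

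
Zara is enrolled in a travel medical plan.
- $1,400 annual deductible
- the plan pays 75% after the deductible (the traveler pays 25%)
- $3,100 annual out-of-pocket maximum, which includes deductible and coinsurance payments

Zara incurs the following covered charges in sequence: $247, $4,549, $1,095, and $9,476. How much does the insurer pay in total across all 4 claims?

$12,267

Claim 1 — $247: all of it applies to the deductible. Traveler owes $247 (running OOP $247). Insurer: $247 − $247 = $0.
Claim 2 — $4,549: deductible takes $1,153, $3,396 remains; 25% of $3,396 = $849. Cost to traveler: $2,002. OOP to date $2,249. Plan pays $4,549 − $2,002 = $2,547.
Claim 3 — $1,095: 25% coinsurance on $1,095 = $273.75. Cost to traveler: $273.75. OOP to date $2,522.75. Insurer: $1,095 − $273.75 = $821.25.
Claim 4 — $9,476: deductible met; 25% of $9,476 = $2,369. Adding that to $2,522.75 gives $4,891.75, past the $3,100 cap; traveler pays only $3,100 − $2,522.75 = $577.25. Plan pays $9,476 − $577.25 = $8,898.75.
Insurer total = bills − traveler's total = $15,367 − $3,100 = $12,267.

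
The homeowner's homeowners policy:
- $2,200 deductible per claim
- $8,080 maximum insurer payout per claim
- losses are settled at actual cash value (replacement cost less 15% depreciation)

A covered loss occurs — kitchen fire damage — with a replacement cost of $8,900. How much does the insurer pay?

Actual cash value after 15% depreciation: $8,900 × 85% = $7,565.
Subtract the deductible: $7,565 − $2,200 = $5,365.
That's under the $8,080 cap, so the insurer reimburses the full $5,365.

$5,365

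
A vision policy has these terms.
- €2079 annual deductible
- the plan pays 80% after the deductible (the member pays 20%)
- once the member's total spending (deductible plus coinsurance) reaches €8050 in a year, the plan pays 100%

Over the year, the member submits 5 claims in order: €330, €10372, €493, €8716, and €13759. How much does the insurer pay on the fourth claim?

€6972.80

#1 (€330): fully absorbed by the deductible. Member owes €330 (running OOP €330). Plan pays €330 − €330 = €0.
#2 (€10372): €1749 to deductible, leaving €8623; 20% of €8623 = €1724.60. Cost to member: €3473.60. OOP to date €3803.60. Plan pays €10372 − €3473.60 = €6898.40.
#3 (€493): 20% coinsurance on €493 = €98.60. Member pays €98.60; OOP now €3902.20. Insurer: €493 − €98.60 = €394.40.
#4 (€8716): deductible already satisfied, so member's share is 20% × €8716 = €1743.20. Member pays €1743.20; OOP now €5645.40. Plan pays €8716 − €1743.20 = €6972.80.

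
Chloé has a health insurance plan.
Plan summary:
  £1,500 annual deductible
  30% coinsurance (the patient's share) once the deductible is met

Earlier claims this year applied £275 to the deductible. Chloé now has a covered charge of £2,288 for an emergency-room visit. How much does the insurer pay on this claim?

Deductible still to meet: £1,500 − £275 = £1,225.
That leaves £2,288 − £1,225 = £1,063 for coinsurance.
Patient's 30% share of £1,063 is £318.90.
That puts the patient's cost at £1,225 + £318.90 = £1,543.90.
The insurer covers the remainder: £2,288 − £1,543.90 = £744.10.

£744.10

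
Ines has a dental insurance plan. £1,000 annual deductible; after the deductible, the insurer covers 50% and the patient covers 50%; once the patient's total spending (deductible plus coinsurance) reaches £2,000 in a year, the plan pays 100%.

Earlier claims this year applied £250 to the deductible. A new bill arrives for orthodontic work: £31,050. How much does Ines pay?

£1,750

£250 of the £1,000 deductible is already met, leaving £750.
The remaining £30,300 (= £31,050 − £750) moves to coinsurance.
Coinsurance: £30,300 × 50% = £15,150.
Patient responsibility before any cap: £750 + £15,150 = £15,900.
Adding £15,900 to the £250 already spent would give £16,150, which exceeds the £2,000 cap; the patient pays just £2,000 − £250 = £1,750.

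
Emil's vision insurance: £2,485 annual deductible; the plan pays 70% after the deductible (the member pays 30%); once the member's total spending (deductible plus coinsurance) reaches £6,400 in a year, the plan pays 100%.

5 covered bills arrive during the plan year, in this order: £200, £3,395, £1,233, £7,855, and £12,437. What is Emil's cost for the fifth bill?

£855.60

#1 (£200): all of it applies to the deductible. Member pays £200; OOP now £200.
#2 (£3,395): deductible takes £2,285, £1,110 remains; 30% of £1,110 = £333. Member pays £2,618; OOP now £2,818.
#3 (£1,233): deductible met; 30% of £1,233 = £369.90. Cost to member: £369.90. OOP to date £3,187.90.
#4 (£7,855): deductible met; 30% of £7,855 = £2,356.50. Cost to member: £2,356.50. OOP to date £5,544.40.
#5 (£12,437): deductible already satisfied, so member's share is 30% × £12,437 = £3,731.10. Adding that to £5,544.40 gives £9,275.50, past the £6,400 cap; member pays only £6,400 − £5,544.40 = £855.60.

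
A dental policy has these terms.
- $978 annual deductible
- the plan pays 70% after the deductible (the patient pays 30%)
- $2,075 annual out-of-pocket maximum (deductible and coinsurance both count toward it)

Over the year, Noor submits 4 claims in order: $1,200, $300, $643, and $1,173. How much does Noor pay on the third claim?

$192.90

Claim 1 — $1,200: $978 finishes the deductible; $222 goes to coinsurance; patient's 30% is $66.60. Patient pays $1,044.60; OOP now $1,044.60.
Claim 2 — $300: deductible met; 30% of $300 = $90. Patient owes $90 (running OOP $1,134.60).
Claim 3 — $643: deductible met; 30% of $643 = $192.90. Cost to patient: $192.90. OOP to date $1,327.50.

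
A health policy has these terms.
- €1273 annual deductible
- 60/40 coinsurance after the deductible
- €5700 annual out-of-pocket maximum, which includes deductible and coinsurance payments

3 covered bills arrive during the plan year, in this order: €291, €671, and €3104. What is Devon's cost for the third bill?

€1428.20

Bill 1, €291: all of it applies to the deductible. Patient owes €291 (running OOP €291).
Bill 2, €671: fully absorbed by the deductible. Cost to patient: €671. OOP to date €962.
Bill 3, €3104: €311 finishes the deductible; €2793 goes to coinsurance; patient's 40% is €1117.20. Patient owes €1428.20 (running OOP €2390.20).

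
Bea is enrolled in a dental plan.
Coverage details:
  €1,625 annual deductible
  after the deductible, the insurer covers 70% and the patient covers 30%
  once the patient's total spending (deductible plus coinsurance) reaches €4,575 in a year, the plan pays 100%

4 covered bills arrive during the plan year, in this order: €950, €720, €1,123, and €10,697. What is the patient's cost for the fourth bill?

Bill 1, €950: entire amount goes to the deductible. Cost to patient: €950. OOP to date €950.
Bill 2, €720: €675 to deductible, leaving €45; 30% of €45 = €13.50. Patient owes €688.50 (running OOP €1,638.50).
Bill 3, €1,123: 30% coinsurance on €1,123 = €336.90. Patient owes €336.90 (running OOP €1,975.40).
Bill 4, €10,697: 30% coinsurance on €10,697 = €3,209.10. Adding that to €1,975.40 gives €5,184.50, past the €4,575 cap; patient pays only €4,575 − €1,975.40 = €2,599.60.

€2,599.60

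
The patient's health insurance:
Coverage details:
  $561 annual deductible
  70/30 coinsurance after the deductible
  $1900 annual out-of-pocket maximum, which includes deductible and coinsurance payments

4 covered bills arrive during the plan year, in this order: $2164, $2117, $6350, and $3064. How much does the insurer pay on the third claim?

$6127

Claim 1 — $2164: $561 finishes the deductible; $1603 goes to coinsurance; 30% of $1603 = $480.90. Cost to patient: $1041.90. OOP to date $1041.90. Plan pays $2164 − $1041.90 = $1122.10.
Claim 2 — $2117: deductible met; 30% of $2117 = $635.10. Cost to patient: $635.10. OOP to date $1677. Plan pays $2117 − $635.10 = $1481.90.
Claim 3 — $6350: 30% coinsurance on $6350 = $1905. Adding that to $1677 gives $3582, past the $1900 cap; patient pays only $1900 − $1677 = $223. Plan pays $6350 − $223 = $6127.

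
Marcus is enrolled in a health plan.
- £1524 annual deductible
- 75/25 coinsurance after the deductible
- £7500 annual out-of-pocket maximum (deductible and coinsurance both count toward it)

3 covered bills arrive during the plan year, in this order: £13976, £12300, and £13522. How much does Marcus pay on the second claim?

£2863

Bill 1, £13976: deductible takes £1524, £12452 remains; patient's 25% is £3113. Patient owes £4637 (running OOP £4637).
Bill 2, £12300: 25% coinsurance on £12300 = £3075. OOP would hit £7712 > £7500, so the cap limits the patient to £7500 − £4637 = £2863.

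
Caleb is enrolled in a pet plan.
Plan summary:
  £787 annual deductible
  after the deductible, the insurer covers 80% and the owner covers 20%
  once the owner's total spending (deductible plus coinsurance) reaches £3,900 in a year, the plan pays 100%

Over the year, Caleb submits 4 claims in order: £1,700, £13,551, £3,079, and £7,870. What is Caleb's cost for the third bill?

£220.20

Claim 1 — £1,700: £787 finishes the deductible; £913 goes to coinsurance; 20% of £913 = £182.60. Owner owes £969.60 (running OOP £969.60).
Claim 2 — £13,551: deductible met; 20% of £13,551 = £2,710.20. Cost to owner: £2,710.20. OOP to date £3,679.80.
Claim 3 — £3,079: 20% coinsurance on £3,079 = £615.80. OOP would hit £4,295.60 > £3,900, so the cap limits the owner to £3,900 − £3,679.80 = £220.20.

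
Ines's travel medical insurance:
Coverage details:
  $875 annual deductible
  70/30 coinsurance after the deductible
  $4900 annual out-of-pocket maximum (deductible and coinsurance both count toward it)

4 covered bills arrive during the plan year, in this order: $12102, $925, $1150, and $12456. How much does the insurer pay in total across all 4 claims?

$21733

Bill 1, $12102: $875 to deductible, leaving $11227; traveler's 30% is $3368.10. Cost to traveler: $4243.10. OOP to date $4243.10. Plan pays $12102 − $4243.10 = $7858.90.
Bill 2, $925: deductible met; 30% of $925 = $277.50. Cost to traveler: $277.50. OOP to date $4520.60. Plan pays $925 − $277.50 = $647.50.
Bill 3, $1150: deductible met; 30% of $1150 = $345. Cost to traveler: $345. OOP to date $4865.60. Plan pays $1150 − $345 = $805.
Bill 4, $12456: 30% coinsurance on $12456 = $3736.80. That would push OOP to $8602.40, over the $4900 cap, so traveler pays $4900 − $4865.60 = $34.40. Insurer: $12456 − $34.40 = $12421.60.
Insurer total = bills − traveler's total = $26633 − $4900 = $21733.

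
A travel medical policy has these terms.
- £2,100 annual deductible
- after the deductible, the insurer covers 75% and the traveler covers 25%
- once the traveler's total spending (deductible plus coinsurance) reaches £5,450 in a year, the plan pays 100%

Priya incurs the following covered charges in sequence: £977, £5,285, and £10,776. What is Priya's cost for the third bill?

Claim 1 — £977: all of it applies to the deductible. Cost to traveler: £977. OOP to date £977.
Claim 2 — £5,285: deductible takes £1,123, £4,162 remains; traveler's 25% is £1,040.50. Traveler pays £2,163.50; OOP now £3,140.50.
Claim 3 — £10,776: 25% coinsurance on £10,776 = £2,694. Adding that to £3,140.50 gives £5,834.50, past the £5,450 cap; traveler pays only £5,450 − £3,140.50 = £2,309.50.

£2,309.50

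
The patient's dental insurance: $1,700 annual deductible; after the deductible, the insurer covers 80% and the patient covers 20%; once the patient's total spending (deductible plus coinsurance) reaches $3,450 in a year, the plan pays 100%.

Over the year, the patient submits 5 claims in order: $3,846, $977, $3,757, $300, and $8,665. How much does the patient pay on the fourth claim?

$60

Claim 1 ($3,846): $1,700 finishes the deductible; $2,146 goes to coinsurance; 20% of $2,146 = $429.20. Patient owes $2,129.20 (running OOP $2,129.20).
Claim 2 ($977): 20% coinsurance on $977 = $195.40. Patient owes $195.40 (running OOP $2,324.60).
Claim 3 ($3,757): deductible met; 20% of $3,757 = $751.40. Cost to patient: $751.40. OOP to date $3,076.
Claim 4 ($300): deductible met; 20% of $300 = $60. Patient pays $60; OOP now $3,136.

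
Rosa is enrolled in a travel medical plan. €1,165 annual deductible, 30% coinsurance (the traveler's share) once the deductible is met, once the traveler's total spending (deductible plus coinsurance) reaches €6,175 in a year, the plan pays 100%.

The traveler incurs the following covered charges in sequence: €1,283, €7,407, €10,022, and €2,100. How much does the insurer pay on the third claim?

Bill 1, €1,283: deductible takes €1,165, €118 remains; 30% of €118 = €35.40. Traveler owes €1,200.40 (running OOP €1,200.40). Plan pays €1,283 − €1,200.40 = €82.60.
Bill 2, €7,407: deductible met; 30% of €7,407 = €2,222.10. Traveler pays €2,222.10; OOP now €3,422.50. Insurer: €7,407 − €2,222.10 = €5,184.90.
Bill 3, €10,022: 30% coinsurance on €10,022 = €3,006.60. Adding that to €3,422.50 gives €6,429.10, past the €6,175 cap; traveler pays only €6,175 − €3,422.50 = €2,752.50. Insurer: €10,022 − €2,752.50 = €7,269.50.

€7,269.50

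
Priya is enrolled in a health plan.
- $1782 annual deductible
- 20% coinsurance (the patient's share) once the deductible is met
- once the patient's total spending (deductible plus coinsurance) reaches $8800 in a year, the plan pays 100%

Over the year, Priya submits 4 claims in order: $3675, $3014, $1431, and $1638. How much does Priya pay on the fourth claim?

$327.60

#1 ($3675): $1782 to deductible, leaving $1893; 20% of $1893 = $378.60. Patient pays $2160.60; OOP now $2160.60.
#2 ($3014): deductible already satisfied, so patient's share is 20% × $3014 = $602.80. Patient owes $602.80 (running OOP $2763.40).
#3 ($1431): deductible met; 20% of $1431 = $286.20. Patient owes $286.20 (running OOP $3049.60).
#4 ($1638): deductible already satisfied, so patient's share is 20% × $1638 = $327.60. Cost to patient: $327.60. OOP to date $3377.20.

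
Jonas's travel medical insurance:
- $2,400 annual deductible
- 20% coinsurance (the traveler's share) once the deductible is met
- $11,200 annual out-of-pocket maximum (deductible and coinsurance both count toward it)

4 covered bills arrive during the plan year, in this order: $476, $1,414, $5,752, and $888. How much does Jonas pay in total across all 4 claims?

Claim 1 — $476: all of it applies to the deductible. Traveler pays $476; OOP now $476.
Claim 2 — $1,414: fully absorbed by the deductible. Traveler owes $1,414 (running OOP $1,890).
Claim 3 — $5,752: $510 to deductible, leaving $5,242; 20% of $5,242 = $1,048.40. Traveler pays $1,558.40; OOP now $3,448.40.
Claim 4 — $888: 20% coinsurance on $888 = $177.60. Traveler owes $177.60 (running OOP $3,626).
Total paid by the traveler: $476 + $1,414 + $1,558.40 + $177.60 = $3,626.

$3,626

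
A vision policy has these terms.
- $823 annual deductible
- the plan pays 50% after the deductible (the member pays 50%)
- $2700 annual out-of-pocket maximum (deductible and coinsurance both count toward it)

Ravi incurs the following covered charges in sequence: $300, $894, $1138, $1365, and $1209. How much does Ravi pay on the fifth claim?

Claim 1 ($300): fully absorbed by the deductible. Cost to member: $300. OOP to date $300.
Claim 2 ($894): $523 finishes the deductible; $371 goes to coinsurance; coinsurance $371 × 50% = $185.50. Member pays $708.50; OOP now $1008.50.
Claim 3 ($1138): 50% coinsurance on $1138 = $569. Cost to member: $569. OOP to date $1577.50.
Claim 4 ($1365): 50% coinsurance on $1365 = $682.50. Member owes $682.50 (running OOP $2260).
Claim 5 ($1209): deductible met; 50% of $1209 = $604.50. OOP would hit $2864.50 > $2700, so the cap limits the member to $2700 − $2260 = $440.

$440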